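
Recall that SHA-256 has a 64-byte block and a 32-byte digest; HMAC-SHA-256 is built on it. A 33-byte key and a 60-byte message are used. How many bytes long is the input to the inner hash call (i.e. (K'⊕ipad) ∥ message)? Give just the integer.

124

Key is 33 ≤ 64 bytes, zero-padded: |K'| = 64.
Inner input = (K'⊕ipad) ∥ m → 64 + 60 = 124 bytes.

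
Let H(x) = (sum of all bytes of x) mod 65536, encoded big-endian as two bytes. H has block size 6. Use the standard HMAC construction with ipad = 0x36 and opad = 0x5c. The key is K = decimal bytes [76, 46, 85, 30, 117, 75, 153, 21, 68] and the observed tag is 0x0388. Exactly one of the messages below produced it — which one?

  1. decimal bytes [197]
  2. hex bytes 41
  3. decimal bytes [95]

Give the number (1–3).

2

Key decimal bytes [76, 46, 85, 30, 117, 75, 153, 21, 68] = 4c 2e 55 1e 75 4b 99 15 44 is 9 bytes > B = 6, so hash it first: H(key) = 02 9f, then zero-pad to 6 bytes: K' = 02 9f 00 00 00 00.
K' ⊕ ipad = 34 a9 36 36 36 36; K' ⊕ opad = 5e c3 5c 5c 5c 5c.
m1: inner = H(34 a9 36 36 36 36 c5) = 02 7a; tag = H(5e c3 5c 5c 5c 5c 02 7a) = 030d
m2: inner = H(34 a9 36 36 36 36 41) = 01 f6; tag = H(5e c3 5c 5c 5c 5c 01 f6) = 0388 ← matches
m3: inner = H(34 a9 36 36 36 36 5f) = 02 14; tag = H(5e c3 5c 5c 5c 5c 02 14) = 02a7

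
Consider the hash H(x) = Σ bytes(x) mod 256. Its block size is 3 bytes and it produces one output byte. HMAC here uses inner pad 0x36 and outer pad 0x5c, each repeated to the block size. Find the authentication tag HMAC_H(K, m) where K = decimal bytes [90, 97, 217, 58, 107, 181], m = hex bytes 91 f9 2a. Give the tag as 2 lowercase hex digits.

62

Key decimal bytes [90, 97, 217, 58, 107, 181] = 5a 61 d9 3a 6b b5 is 6 bytes > B = 3, so hash it first: H(key) = ee, then zero-pad to 3 bytes: K' = ee 00 00.
K' ⊕ ipad = d8 36 36.  K' ⊕ opad = b2 5c 5c.
Inner input = (K'⊕ipad) ∥ m = d8 36 36 ∥ 91 f9 2a.
Inner hash: sum = 216+54+54+145+249+42 = 760; mod 256 = 248 → f8.
Outer input = (K'⊕opad) ∥ inner = b2 5c 5c ∥ f8.
Outer hash (tag): sum = 178+92+92+248 = 610; mod 256 = 98 → 62.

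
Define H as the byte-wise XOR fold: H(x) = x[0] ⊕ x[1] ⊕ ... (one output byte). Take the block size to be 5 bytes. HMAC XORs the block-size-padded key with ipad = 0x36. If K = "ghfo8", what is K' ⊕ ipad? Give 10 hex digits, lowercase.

515e50590e

Key "ghfo8" = 67 68 66 6f 38 is exactly B = 5 bytes: K' = 67 68 66 6f 38.
XOR each byte with 0x36: 67⊕36=51, 68⊕36=5e, 66⊕36=50, 6f⊕36=59, 38⊕36=0e.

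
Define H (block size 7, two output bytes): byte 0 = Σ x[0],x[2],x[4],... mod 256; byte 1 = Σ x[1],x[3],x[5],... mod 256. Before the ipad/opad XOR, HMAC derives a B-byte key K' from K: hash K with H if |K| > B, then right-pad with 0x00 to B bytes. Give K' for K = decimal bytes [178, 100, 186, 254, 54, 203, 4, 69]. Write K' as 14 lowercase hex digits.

|K| = 8 > B = 7, so first hash the key.
H(K): even-index sum = 422 mod 256 = 166; odd-index sum = 626 mod 256 = 114 → a6 72.
Zero-pad H(K) = a6 72 to 7 bytes: K' = a6 72 00 00 00 00 00.

a6720000000000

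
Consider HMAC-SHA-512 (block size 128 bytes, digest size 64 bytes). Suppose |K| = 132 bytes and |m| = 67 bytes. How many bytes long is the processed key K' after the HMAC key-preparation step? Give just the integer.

128

Key is 132 > 128 bytes, so it is hashed to 64 bytes then zero-padded to 128: |K'| = 128.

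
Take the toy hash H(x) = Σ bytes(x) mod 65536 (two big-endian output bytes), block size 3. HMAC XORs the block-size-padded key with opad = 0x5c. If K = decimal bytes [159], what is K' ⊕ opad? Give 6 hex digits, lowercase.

Key decimal bytes [159] = 9f is 1 byte ≤ B = 3; zero-pad to 3 bytes: K' = 9f 00 00.
XOR each byte with 0x5c: 9f⊕5c=c3, 00⊕5c=5c, 00⊕5c=5c.

c35c5c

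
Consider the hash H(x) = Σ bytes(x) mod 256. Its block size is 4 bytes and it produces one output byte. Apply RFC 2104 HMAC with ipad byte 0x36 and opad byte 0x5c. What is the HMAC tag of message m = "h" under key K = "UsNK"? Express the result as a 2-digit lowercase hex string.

66

Key "UsNK" = 55 73 4e 4b is exactly B = 4 bytes: K' = 55 73 4e 4b.
K' ⊕ ipad = 63 45 78 7d.  K' ⊕ opad = 09 2f 12 17.
Inner input = (K'⊕ipad) ∥ m = 63 45 78 7d ∥ 68.
Inner hash: sum = 99+69+120+125+104 = 517; mod 256 = 5 → 05.
Outer input = (K'⊕opad) ∥ inner = 09 2f 12 17 ∥ 05.
Outer hash (tag): sum = 9+47+18+23+5 = 102 → 66.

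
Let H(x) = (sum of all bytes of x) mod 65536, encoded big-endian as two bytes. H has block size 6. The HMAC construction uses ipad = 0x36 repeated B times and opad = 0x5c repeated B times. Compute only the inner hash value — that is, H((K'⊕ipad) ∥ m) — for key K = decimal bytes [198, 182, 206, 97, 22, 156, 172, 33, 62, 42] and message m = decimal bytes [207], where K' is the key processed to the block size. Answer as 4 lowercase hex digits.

Key decimal bytes [198, 182, 206, 97, 22, 156, 172, 33, 62, 42] = c6 b6 ce 61 16 9c ac 21 3e 2a is 10 bytes > B = 6, so hash it first: H(key) = 04 92, then zero-pad to 6 bytes: K' = 04 92 00 00 00 00.
K' ⊕ ipad = 32 a4 36 36 36 36.
Inner input = 32 a4 36 36 36 36 ∥ cf.
Inner hash: sum = 50+164+54+54+54+54+207 = 637 → 02 7d.

027d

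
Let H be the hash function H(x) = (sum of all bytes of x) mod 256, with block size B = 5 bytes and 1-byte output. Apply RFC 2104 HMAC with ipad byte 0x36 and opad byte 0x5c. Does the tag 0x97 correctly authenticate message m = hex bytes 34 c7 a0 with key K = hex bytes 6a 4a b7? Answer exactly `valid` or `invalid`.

invalid

Key hex bytes 6a 4a b7 is 3 bytes ≤ B = 5; zero-pad to 5 bytes: K' = 6a 4a b7 00 00.
K' ⊕ ipad = 5c 7c 81 36 36; K' ⊕ opad = 36 16 eb 5c 5c.
Inner hash: sum = 92+124+129+54+54+52+199+160 = 864; mod 256 = 96 → 60.
Outer hash (recomputed tag): sum = 54+22+235+92+92+96 = 591; mod 256 = 79 → 4f.
Recomputed tag = 4f; claimed = 97 → mismatch.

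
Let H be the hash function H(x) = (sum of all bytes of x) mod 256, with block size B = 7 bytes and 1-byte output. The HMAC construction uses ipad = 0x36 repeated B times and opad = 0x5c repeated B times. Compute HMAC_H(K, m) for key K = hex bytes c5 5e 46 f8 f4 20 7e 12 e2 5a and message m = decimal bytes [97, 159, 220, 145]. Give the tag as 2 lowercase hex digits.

Key hex bytes c5 5e 46 f8 f4 20 7e 12 e2 5a is 10 bytes > B = 7, so hash it first: H(key) = 41, then zero-pad to 7 bytes: K' = 41 00 00 00 00 00 00.
K' ⊕ ipad = 77 36 36 36 36 36 36.  K' ⊕ opad = 1d 5c 5c 5c 5c 5c 5c.
Inner input = (K'⊕ipad) ∥ m = 77 36 36 36 36 36 36 ∥ 61 9f dc 91.
Inner hash: sum = 119+54+54+54+54+54+54+97+159+220+145 = 1064; mod 256 = 40 → 28.
Outer input = (K'⊕opad) ∥ inner = 1d 5c 5c 5c 5c 5c 5c ∥ 28.
Outer hash (tag): sum = 29+92+92+92+92+92+92+40 = 621; mod 256 = 109 → 6d.

6d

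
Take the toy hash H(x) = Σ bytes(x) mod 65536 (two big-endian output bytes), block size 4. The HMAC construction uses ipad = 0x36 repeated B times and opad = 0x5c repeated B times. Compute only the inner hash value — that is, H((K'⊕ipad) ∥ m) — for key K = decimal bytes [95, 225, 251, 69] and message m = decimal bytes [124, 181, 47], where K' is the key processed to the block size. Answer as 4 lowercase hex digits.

03e0

Key decimal bytes [95, 225, 251, 69] = 5f e1 fb 45 is exactly B = 4 bytes: K' = 5f e1 fb 45.
K' ⊕ ipad = 69 d7 cd 73.
Inner input = 69 d7 cd 73 ∥ 7c b5 2f.
Inner hash: sum = 105+215+205+115+124+181+47 = 992 → 03 e0.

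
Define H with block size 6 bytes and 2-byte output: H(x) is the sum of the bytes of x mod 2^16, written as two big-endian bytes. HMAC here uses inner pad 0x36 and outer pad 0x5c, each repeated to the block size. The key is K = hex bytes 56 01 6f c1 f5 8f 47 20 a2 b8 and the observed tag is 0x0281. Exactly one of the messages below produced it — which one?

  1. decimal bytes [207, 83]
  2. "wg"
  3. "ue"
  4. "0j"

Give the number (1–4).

1

Key hex bytes 56 01 6f c1 f5 8f 47 20 a2 b8 is 10 bytes > B = 6, so hash it first: H(key) = 04 cc, then zero-pad to 6 bytes: K' = 04 cc 00 00 00 00.
K' ⊕ ipad = 32 fa 36 36 36 36; K' ⊕ opad = 58 90 5c 5c 5c 5c.
m1: inner = H(32 fa 36 36 36 36 cf 53) = 03 26; tag = H(58 90 5c 5c 5c 5c 03 26) = 0281 ← matches
m2: inner = H(32 fa 36 36 36 36 77 67) = 02 e2; tag = H(58 90 5c 5c 5c 5c 02 e2) = 033c
m3: inner = H(32 fa 36 36 36 36 75 65) = 02 de; tag = H(58 90 5c 5c 5c 5c 02 de) = 0338
m4: inner = H(32 fa 36 36 36 36 30 6a) = 02 9e; tag = H(58 90 5c 5c 5c 5c 02 9e) = 02f8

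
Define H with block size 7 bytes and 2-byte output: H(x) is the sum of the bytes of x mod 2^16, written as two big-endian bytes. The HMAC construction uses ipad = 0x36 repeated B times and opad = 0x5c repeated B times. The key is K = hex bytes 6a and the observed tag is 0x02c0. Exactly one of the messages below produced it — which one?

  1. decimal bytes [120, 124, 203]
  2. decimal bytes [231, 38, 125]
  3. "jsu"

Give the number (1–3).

Key hex bytes 6a is 1 byte ≤ B = 7; zero-pad to 7 bytes: K' = 6a 00 00 00 00 00 00.
K' ⊕ ipad = 5c 36 36 36 36 36 36; K' ⊕ opad = 36 5c 5c 5c 5c 5c 5c.
m1: inner = H(5c 36 36 36 36 36 36 78 7c cb) = 03 5f; tag = H(36 5c 5c 5c 5c 5c 5c 03 5f) = 02c0 ← matches
m2: inner = H(5c 36 36 36 36 36 36 e7 26 7d) = 03 2a; tag = H(36 5c 5c 5c 5c 5c 5c 03 2a) = 028b
m3: inner = H(5c 36 36 36 36 36 36 6a 73 75) = 02 f2; tag = H(36 5c 5c 5c 5c 5c 5c 02 f2) = 0352

1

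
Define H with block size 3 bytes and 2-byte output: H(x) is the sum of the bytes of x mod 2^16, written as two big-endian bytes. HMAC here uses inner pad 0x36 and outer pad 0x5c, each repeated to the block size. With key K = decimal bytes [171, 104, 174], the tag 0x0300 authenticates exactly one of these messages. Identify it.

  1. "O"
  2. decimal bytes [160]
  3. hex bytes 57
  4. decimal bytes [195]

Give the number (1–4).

1

Key decimal bytes [171, 104, 174] = ab 68 ae is exactly B = 3 bytes: K' = ab 68 ae.
K' ⊕ ipad = 9d 5e 98; K' ⊕ opad = f7 34 f2.
m1: inner = H(9d 5e 98 4f) = 01 e2; tag = H(f7 34 f2 01 e2) = 0300 ← matches
m2: inner = H(9d 5e 98 a0) = 02 33; tag = H(f7 34 f2 02 33) = 0252
m3: inner = H(9d 5e 98 57) = 01 ea; tag = H(f7 34 f2 01 ea) = 0308
m4: inner = H(9d 5e 98 c3) = 02 56; tag = H(f7 34 f2 02 56) = 0275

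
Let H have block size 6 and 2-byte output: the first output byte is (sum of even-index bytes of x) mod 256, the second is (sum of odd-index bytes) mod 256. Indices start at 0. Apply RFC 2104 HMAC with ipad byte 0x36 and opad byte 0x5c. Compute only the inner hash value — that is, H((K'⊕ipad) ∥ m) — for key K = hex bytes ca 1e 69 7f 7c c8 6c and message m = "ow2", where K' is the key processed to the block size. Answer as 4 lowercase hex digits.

Key hex bytes ca 1e 69 7f 7c c8 6c is 7 bytes > B = 6, so hash it first: H(key) = 1b 65, then zero-pad to 6 bytes: K' = 1b 65 00 00 00 00.
K' ⊕ ipad = 2d 53 36 36 36 36.
Inner input = 2d 53 36 36 36 36 ∥ 6f 77 32.
Inner hash: even-index sum = 314 mod 256 = 58; odd-index sum = 310 mod 256 = 54 → 3a 36.

3a36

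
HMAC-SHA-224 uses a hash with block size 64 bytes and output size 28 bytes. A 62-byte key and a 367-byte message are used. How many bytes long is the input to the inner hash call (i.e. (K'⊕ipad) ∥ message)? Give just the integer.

Key is 62 ≤ 64 bytes, zero-padded: |K'| = 64.
Inner input = (K'⊕ipad) ∥ m → 64 + 367 = 431 bytes.

431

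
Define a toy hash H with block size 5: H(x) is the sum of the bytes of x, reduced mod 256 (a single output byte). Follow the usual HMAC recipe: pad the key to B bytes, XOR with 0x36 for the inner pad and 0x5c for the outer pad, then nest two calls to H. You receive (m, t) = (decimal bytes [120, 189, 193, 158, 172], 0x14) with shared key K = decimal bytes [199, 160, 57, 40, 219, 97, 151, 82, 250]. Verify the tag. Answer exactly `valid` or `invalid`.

Key decimal bytes [199, 160, 57, 40, 219, 97, 151, 82, 250] = c7 a0 39 28 db 61 97 52 fa is 9 bytes > B = 5, so hash it first: H(key) = e7, then zero-pad to 5 bytes: K' = e7 00 00 00 00.
K' ⊕ ipad = d1 36 36 36 36; K' ⊕ opad = bb 5c 5c 5c 5c.
Inner hash: sum = 209+54+54+54+54+120+189+193+158+172 = 1257; mod 256 = 233 → e9.
Outer hash (recomputed tag): sum = 187+92+92+92+92+233 = 788; mod 256 = 20 → 14.
Recomputed tag = 14; claimed = 14 → match.

valid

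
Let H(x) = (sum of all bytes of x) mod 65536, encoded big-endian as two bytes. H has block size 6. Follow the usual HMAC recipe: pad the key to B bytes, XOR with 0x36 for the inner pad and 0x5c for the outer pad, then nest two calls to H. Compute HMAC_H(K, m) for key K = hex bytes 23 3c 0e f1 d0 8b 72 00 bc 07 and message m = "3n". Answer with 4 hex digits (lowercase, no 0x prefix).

0309

Key hex bytes 23 3c 0e f1 d0 8b 72 00 bc 07 is 10 bytes > B = 6, so hash it first: H(key) = 03 ee, then zero-pad to 6 bytes: K' = 03 ee 00 00 00 00.
K' ⊕ ipad = 35 d8 36 36 36 36.  K' ⊕ opad = 5f b2 5c 5c 5c 5c.
Inner input = (K'⊕ipad) ∥ m = 35 d8 36 36 36 36 ∥ 33 6e.
Inner hash: sum = 53+216+54+54+54+54+51+110 = 646 → 02 86.
Outer input = (K'⊕opad) ∥ inner = 5f b2 5c 5c 5c 5c ∥ 02 86.
Outer hash (tag): sum = 95+178+92+92+92+92+2+134 = 777 → 03 09.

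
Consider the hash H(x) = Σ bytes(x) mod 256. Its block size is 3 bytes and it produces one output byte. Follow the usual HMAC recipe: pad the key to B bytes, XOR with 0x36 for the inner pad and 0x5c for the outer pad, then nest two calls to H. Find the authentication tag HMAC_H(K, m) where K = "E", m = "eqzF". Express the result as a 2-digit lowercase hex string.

Key "E" = 45 is 1 byte ≤ B = 3; zero-pad to 3 bytes: K' = 45 00 00.
K' ⊕ ipad = 73 36 36.  K' ⊕ opad = 19 5c 5c.
Inner input = (K'⊕ipad) ∥ m = 73 36 36 ∥ 65 71 7a 46.
Inner hash: sum = 115+54+54+101+113+122+70 = 629; mod 256 = 117 → 75.
Outer input = (K'⊕opad) ∥ inner = 19 5c 5c ∥ 75.
Outer hash (tag): sum = 25+92+92+117 = 326; mod 256 = 70 → 46.

46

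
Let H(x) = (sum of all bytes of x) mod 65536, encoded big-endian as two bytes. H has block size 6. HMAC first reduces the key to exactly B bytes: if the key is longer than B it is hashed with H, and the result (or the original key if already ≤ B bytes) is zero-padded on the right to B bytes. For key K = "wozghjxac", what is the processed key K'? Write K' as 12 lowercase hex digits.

03d500000000

|K| = 9 > B = 6, so first hash the key.
H(K): sum = 119+111+122+103+104+106+120+97+99 = 981 → 03 d5.
Zero-pad H(K) = 03 d5 to 6 bytes: K' = 03 d5 00 00 00 00.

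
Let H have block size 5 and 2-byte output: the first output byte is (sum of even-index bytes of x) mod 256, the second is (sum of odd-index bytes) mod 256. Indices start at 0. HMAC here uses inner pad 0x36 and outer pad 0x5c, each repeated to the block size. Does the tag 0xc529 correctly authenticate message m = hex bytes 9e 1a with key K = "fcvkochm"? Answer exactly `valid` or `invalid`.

Key "fcvkochm" = 66 63 76 6b 6f 63 68 6d is 8 bytes > B = 5, so hash it first: H(key) = b3 9e, then zero-pad to 5 bytes: K' = b3 9e 00 00 00.
K' ⊕ ipad = 85 a8 36 36 36; K' ⊕ opad = ef c2 5c 5c 5c.
Inner hash: even-index sum = 267 mod 256 = 11; odd-index sum = 380 mod 256 = 124 → 0b 7c.
Outer hash (recomputed tag): even-index sum = 547 mod 256 = 35; odd-index sum = 297 mod 256 = 41 → 23 29.
Recomputed tag = 2329; claimed = c529 → mismatch.

invalid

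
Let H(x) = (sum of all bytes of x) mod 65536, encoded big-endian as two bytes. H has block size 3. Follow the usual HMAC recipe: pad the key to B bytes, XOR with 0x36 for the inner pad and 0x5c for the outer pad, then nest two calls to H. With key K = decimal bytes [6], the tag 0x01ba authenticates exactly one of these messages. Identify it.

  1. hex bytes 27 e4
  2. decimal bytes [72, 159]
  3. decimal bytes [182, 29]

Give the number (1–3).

1

Key decimal bytes [6] = 06 is 1 byte ≤ B = 3; zero-pad to 3 bytes: K' = 06 00 00.
K' ⊕ ipad = 30 36 36; K' ⊕ opad = 5a 5c 5c.
m1: inner = H(30 36 36 27 e4) = 01 a7; tag = H(5a 5c 5c 01 a7) = 01ba ← matches
m2: inner = H(30 36 36 48 9f) = 01 83; tag = H(5a 5c 5c 01 83) = 0196
m3: inner = H(30 36 36 b6 1d) = 01 6f; tag = H(5a 5c 5c 01 6f) = 0182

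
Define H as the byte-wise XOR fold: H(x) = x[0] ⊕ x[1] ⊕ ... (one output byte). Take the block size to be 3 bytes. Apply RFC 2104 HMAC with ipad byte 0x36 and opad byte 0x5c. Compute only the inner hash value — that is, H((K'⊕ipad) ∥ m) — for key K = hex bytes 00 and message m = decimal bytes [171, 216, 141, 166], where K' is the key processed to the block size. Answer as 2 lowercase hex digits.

6e

Key hex bytes 00 is 1 byte ≤ B = 3; zero-pad to 3 bytes: K' = 00 00 00.
K' ⊕ ipad = 36 36 36.
Inner input = 36 36 36 ∥ ab d8 8d a6.
Inner hash: XOR 36⊕36⊕36⊕ab⊕d8⊕8d⊕a6 = 6e.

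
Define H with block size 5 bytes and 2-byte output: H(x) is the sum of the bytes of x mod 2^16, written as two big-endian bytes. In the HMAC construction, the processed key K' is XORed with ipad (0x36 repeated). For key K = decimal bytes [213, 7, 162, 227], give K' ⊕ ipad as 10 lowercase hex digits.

e33194d536

Key decimal bytes [213, 7, 162, 227] = d5 07 a2 e3 is 4 bytes ≤ B = 5; zero-pad to 5 bytes: K' = d5 07 a2 e3 00.
XOR each byte with 0x36: d5⊕36=e3, 07⊕36=31, a2⊕36=94, e3⊕36=d5, 00⊕36=36.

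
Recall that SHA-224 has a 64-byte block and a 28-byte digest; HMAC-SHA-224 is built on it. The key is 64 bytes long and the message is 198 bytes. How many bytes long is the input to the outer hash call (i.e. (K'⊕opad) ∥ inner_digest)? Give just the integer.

Key is 64 ≤ 64 bytes, zero-padded: |K'| = 64.
Outer input = (K'⊕opad) ∥ H(inner) → 64 + 28 = 92 bytes.

92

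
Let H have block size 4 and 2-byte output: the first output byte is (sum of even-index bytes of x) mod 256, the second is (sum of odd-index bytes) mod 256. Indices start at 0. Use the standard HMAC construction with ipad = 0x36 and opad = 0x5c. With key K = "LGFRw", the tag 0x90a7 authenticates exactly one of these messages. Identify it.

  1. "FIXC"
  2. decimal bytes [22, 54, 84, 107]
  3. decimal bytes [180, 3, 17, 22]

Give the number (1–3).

2

Key "LGFRw" = 4c 47 46 52 77 is 5 bytes > B = 4, so hash it first: H(key) = 09 99, then zero-pad to 4 bytes: K' = 09 99 00 00.
K' ⊕ ipad = 3f af 36 36; K' ⊕ opad = 55 c5 5c 5c.
m1: inner = H(3f af 36 36 46 49 58 43) = 13 71; tag = H(55 c5 5c 5c 13 71) = c492
m2: inner = H(3f af 36 36 16 36 54 6b) = df 86; tag = H(55 c5 5c 5c df 86) = 90a7 ← matches
m3: inner = H(3f af 36 36 b4 03 11 16) = 3a fe; tag = H(55 c5 5c 5c 3a fe) = eb1f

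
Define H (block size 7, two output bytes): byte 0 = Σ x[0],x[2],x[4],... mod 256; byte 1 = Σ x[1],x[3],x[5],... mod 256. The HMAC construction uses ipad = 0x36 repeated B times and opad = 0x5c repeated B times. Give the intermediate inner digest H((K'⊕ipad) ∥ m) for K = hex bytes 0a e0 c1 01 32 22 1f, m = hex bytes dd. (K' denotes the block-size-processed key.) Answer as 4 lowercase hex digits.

60fe

Key hex bytes 0a e0 c1 01 32 22 1f is exactly B = 7 bytes: K' = 0a e0 c1 01 32 22 1f.
K' ⊕ ipad = 3c d6 f7 37 04 14 29.
Inner input = 3c d6 f7 37 04 14 29 ∥ dd.
Inner hash: even-index sum = 352 mod 256 = 96; odd-index sum = 510 mod 256 = 254 → 60 fe.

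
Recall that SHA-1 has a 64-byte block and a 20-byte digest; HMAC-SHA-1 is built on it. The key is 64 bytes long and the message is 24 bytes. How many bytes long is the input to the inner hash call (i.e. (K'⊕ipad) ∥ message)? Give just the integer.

Key is 64 ≤ 64 bytes, zero-padded: |K'| = 64.
Inner input = (K'⊕ipad) ∥ m → 64 + 24 = 88 bytes.

88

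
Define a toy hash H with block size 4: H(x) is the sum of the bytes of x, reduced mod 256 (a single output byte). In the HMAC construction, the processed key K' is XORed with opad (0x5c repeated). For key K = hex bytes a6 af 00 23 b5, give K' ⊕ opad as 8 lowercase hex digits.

715c5c5c

Key hex bytes a6 af 00 23 b5 is 5 bytes > B = 4, so hash it first: H(key) = 2d, then zero-pad to 4 bytes: K' = 2d 00 00 00.
XOR each byte with 0x5c: 2d⊕5c=71, 00⊕5c=5c, 00⊕5c=5c, 00⊕5c=5c.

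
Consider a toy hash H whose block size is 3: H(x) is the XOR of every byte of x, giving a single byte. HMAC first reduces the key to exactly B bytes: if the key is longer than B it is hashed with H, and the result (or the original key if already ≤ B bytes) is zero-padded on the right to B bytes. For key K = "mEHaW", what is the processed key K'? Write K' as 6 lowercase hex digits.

560000

|K| = 5 > B = 3, so first hash the key.
H(K): XOR 6d⊕45⊕48⊕61⊕57 = 56.
Zero-pad H(K) = 56 to 3 bytes: K' = 56 00 00.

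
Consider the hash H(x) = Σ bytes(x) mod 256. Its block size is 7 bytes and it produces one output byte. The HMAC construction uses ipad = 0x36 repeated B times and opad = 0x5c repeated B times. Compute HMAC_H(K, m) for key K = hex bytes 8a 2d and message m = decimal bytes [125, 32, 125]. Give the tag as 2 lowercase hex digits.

12

Key hex bytes 8a 2d is 2 bytes ≤ B = 7; zero-pad to 7 bytes: K' = 8a 2d 00 00 00 00 00.
K' ⊕ ipad = bc 1b 36 36 36 36 36.  K' ⊕ opad = d6 71 5c 5c 5c 5c 5c.
Inner input = (K'⊕ipad) ∥ m = bc 1b 36 36 36 36 36 ∥ 7d 20 7d.
Inner hash: sum = 188+27+54+54+54+54+54+125+32+125 = 767; mod 256 = 255 → ff.
Outer input = (K'⊕opad) ∥ inner = d6 71 5c 5c 5c 5c 5c ∥ ff.
Outer hash (tag): sum = 214+113+92+92+92+92+92+255 = 1042; mod 256 = 18 → 12.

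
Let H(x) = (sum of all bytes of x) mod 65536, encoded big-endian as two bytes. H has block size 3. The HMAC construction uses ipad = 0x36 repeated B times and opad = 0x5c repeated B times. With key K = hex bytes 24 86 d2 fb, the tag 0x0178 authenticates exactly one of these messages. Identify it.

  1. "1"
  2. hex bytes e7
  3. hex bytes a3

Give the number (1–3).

2

Key hex bytes 24 86 d2 fb is 4 bytes > B = 3, so hash it first: H(key) = 02 77, then zero-pad to 3 bytes: K' = 02 77 00.
K' ⊕ ipad = 34 41 36; K' ⊕ opad = 5e 2b 5c.
m1: inner = H(34 41 36 31) = 00 dc; tag = H(5e 2b 5c 00 dc) = 01c1
m2: inner = H(34 41 36 e7) = 01 92; tag = H(5e 2b 5c 01 92) = 0178 ← matches
m3: inner = H(34 41 36 a3) = 01 4e; tag = H(5e 2b 5c 01 4e) = 0134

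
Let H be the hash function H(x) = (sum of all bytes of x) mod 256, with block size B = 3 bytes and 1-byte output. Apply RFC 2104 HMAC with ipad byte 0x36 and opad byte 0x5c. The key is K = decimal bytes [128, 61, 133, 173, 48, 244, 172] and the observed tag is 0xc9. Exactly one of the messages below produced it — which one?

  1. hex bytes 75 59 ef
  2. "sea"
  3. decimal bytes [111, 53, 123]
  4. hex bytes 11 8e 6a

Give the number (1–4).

Key decimal bytes [128, 61, 133, 173, 48, 244, 172] = 80 3d 85 ad 30 f4 ac is 7 bytes > B = 3, so hash it first: H(key) = bf, then zero-pad to 3 bytes: K' = bf 00 00.
K' ⊕ ipad = 89 36 36; K' ⊕ opad = e3 5c 5c.
m1: inner = H(89 36 36 75 59 ef) = b2; tag = H(e3 5c 5c b2) = 4d
m2: inner = H(89 36 36 73 65 61) = 2e; tag = H(e3 5c 5c 2e) = c9 ← matches
m3: inner = H(89 36 36 6f 35 7b) = 14; tag = H(e3 5c 5c 14) = af
m4: inner = H(89 36 36 11 8e 6a) = fe; tag = H(e3 5c 5c fe) = 99

2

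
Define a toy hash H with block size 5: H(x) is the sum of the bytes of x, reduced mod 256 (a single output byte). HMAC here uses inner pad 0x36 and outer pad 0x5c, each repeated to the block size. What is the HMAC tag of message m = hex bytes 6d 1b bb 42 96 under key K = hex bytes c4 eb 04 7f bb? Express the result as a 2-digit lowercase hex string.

Key hex bytes c4 eb 04 7f bb is exactly B = 5 bytes: K' = c4 eb 04 7f bb.
K' ⊕ ipad = f2 dd 32 49 8d.  K' ⊕ opad = 98 b7 58 23 e7.
Inner input = (K'⊕ipad) ∥ m = f2 dd 32 49 8d ∥ 6d 1b bb 42 96.
Inner hash: sum = 242+221+50+73+141+109+27+187+66+150 = 1266; mod 256 = 242 → f2.
Outer input = (K'⊕opad) ∥ inner = 98 b7 58 23 e7 ∥ f2.
Outer hash (tag): sum = 152+183+88+35+231+242 = 931; mod 256 = 163 → a3.

a3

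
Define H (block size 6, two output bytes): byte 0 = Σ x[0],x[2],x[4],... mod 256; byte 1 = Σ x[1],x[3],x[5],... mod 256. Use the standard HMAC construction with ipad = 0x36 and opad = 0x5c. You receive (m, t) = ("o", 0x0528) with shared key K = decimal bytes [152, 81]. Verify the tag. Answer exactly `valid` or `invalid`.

invalid

Key decimal bytes [152, 81] = 98 51 is 2 bytes ≤ B = 6; zero-pad to 6 bytes: K' = 98 51 00 00 00 00.
K' ⊕ ipad = ae 67 36 36 36 36; K' ⊕ opad = c4 0d 5c 5c 5c 5c.
Inner hash: even-index sum = 393 mod 256 = 137; odd-index sum = 211 mod 256 = 211 → 89 d3.
Outer hash (recomputed tag): even-index sum = 517 mod 256 = 5; odd-index sum = 408 mod 256 = 152 → 05 98.
Recomputed tag = 0598; claimed = 0528 → mismatch.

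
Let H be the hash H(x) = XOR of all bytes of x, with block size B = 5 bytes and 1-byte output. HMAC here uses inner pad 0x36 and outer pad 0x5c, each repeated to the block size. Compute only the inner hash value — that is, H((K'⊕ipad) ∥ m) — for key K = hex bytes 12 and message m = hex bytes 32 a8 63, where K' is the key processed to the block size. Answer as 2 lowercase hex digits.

Key hex bytes 12 is 1 byte ≤ B = 5; zero-pad to 5 bytes: K' = 12 00 00 00 00.
K' ⊕ ipad = 24 36 36 36 36.
Inner input = 24 36 36 36 36 ∥ 32 a8 63.
Inner hash: XOR 24⊕36⊕36⊕36⊕36⊕32⊕a8⊕63 = dd.

dd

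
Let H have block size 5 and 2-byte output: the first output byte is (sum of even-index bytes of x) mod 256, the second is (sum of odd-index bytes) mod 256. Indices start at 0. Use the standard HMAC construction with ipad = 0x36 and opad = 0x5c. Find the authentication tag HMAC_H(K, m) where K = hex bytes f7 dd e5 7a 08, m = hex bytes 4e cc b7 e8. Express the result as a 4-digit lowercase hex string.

Key hex bytes f7 dd e5 7a 08 is exactly B = 5 bytes: K' = f7 dd e5 7a 08.
K' ⊕ ipad = c1 eb d3 4c 3e.  K' ⊕ opad = ab 81 b9 26 54.
Inner input = (K'⊕ipad) ∥ m = c1 eb d3 4c 3e ∥ 4e cc b7 e8.
Inner hash: even-index sum = 902 mod 256 = 134; odd-index sum = 572 mod 256 = 60 → 86 3c.
Outer input = (K'⊕opad) ∥ inner = ab 81 b9 26 54 ∥ 86 3c.
Outer hash (tag): even-index sum = 500 mod 256 = 244; odd-index sum = 301 mod 256 = 45 → f4 2d.

f42d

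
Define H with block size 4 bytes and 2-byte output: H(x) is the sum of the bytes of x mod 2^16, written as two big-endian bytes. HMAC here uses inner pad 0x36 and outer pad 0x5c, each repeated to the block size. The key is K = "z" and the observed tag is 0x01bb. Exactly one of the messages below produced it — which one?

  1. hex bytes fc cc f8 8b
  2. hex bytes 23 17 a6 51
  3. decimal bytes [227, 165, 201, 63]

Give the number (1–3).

3

Key "z" = 7a is 1 byte ≤ B = 4; zero-pad to 4 bytes: K' = 7a 00 00 00.
K' ⊕ ipad = 4c 36 36 36; K' ⊕ opad = 26 5c 5c 5c.
m1: inner = H(4c 36 36 36 fc cc f8 8b) = 04 39; tag = H(26 5c 5c 5c 04 39) = 0177
m2: inner = H(4c 36 36 36 23 17 a6 51) = 02 1f; tag = H(26 5c 5c 5c 02 1f) = 015b
m3: inner = H(4c 36 36 36 e3 a5 c9 3f) = 03 7e; tag = H(26 5c 5c 5c 03 7e) = 01bb ← matches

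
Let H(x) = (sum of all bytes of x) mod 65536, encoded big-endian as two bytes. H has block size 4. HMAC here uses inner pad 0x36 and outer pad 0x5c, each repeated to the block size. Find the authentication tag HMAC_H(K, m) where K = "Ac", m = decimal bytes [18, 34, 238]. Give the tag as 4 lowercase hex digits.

0170

Key "Ac" = 41 63 is 2 bytes ≤ B = 4; zero-pad to 4 bytes: K' = 41 63 00 00.
K' ⊕ ipad = 77 55 36 36.  K' ⊕ opad = 1d 3f 5c 5c.
Inner input = (K'⊕ipad) ∥ m = 77 55 36 36 ∥ 12 22 ee.
Inner hash: sum = 119+85+54+54+18+34+238 = 602 → 02 5a.
Outer input = (K'⊕opad) ∥ inner = 1d 3f 5c 5c ∥ 02 5a.
Outer hash (tag): sum = 29+63+92+92+2+90 = 368 → 01 70.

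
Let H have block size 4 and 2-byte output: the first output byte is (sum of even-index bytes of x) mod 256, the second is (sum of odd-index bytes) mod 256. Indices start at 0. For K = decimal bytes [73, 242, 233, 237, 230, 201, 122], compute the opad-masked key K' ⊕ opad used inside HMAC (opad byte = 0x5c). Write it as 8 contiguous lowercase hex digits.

Key decimal bytes [73, 242, 233, 237, 230, 201, 122] = 49 f2 e9 ed e6 c9 7a is 7 bytes > B = 4, so hash it first: H(key) = 92 a8, then zero-pad to 4 bytes: K' = 92 a8 00 00.
XOR each byte with 0x5c: 92⊕5c=ce, a8⊕5c=f4, 00⊕5c=5c, 00⊕5c=5c.

cef45c5c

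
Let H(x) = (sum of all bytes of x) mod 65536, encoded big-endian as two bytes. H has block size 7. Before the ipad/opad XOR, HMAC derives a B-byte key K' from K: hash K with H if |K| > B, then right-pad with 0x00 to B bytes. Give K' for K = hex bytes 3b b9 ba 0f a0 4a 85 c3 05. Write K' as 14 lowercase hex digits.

03f40000000000

|K| = 9 > B = 7, so first hash the key.
H(K): sum = 59+185+186+15+160+74+133+195+5 = 1012 → 03 f4.
Zero-pad H(K) = 03 f4 to 7 bytes: K' = 03 f4 00 00 00 00 00.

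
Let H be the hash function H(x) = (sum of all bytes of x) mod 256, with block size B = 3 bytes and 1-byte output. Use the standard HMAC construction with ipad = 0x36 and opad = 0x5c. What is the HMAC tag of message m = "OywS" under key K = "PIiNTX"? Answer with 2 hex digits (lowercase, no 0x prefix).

Key "PIiNTX" = 50 49 69 4e 54 58 is 6 bytes > B = 3, so hash it first: H(key) = fc, then zero-pad to 3 bytes: K' = fc 00 00.
K' ⊕ ipad = ca 36 36.  K' ⊕ opad = a0 5c 5c.
Inner input = (K'⊕ipad) ∥ m = ca 36 36 ∥ 4f 79 77 53.
Inner hash: sum = 202+54+54+79+121+119+83 = 712; mod 256 = 200 → c8.
Outer input = (K'⊕opad) ∥ inner = a0 5c 5c ∥ c8.
Outer hash (tag): sum = 160+92+92+200 = 544; mod 256 = 32 → 20.

20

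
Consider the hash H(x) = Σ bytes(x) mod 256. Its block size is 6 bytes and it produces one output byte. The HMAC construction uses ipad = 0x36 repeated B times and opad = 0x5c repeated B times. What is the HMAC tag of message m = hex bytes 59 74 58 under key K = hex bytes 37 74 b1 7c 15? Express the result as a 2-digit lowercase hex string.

d7

Key hex bytes 37 74 b1 7c 15 is 5 bytes ≤ B = 6; zero-pad to 6 bytes: K' = 37 74 b1 7c 15 00.
K' ⊕ ipad = 01 42 87 4a 23 36.  K' ⊕ opad = 6b 28 ed 20 49 5c.
Inner input = (K'⊕ipad) ∥ m = 01 42 87 4a 23 36 ∥ 59 74 58.
Inner hash: sum = 1+66+135+74+35+54+89+116+88 = 658; mod 256 = 146 → 92.
Outer input = (K'⊕opad) ∥ inner = 6b 28 ed 20 49 5c ∥ 92.
Outer hash (tag): sum = 107+40+237+32+73+92+146 = 727; mod 256 = 215 → d7.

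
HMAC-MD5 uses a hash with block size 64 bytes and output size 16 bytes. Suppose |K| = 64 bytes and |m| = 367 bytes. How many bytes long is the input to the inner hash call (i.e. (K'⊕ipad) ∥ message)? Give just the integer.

Key is 64 ≤ 64 bytes, zero-padded: |K'| = 64.
Inner input = (K'⊕ipad) ∥ m → 64 + 367 = 431 bytes.

431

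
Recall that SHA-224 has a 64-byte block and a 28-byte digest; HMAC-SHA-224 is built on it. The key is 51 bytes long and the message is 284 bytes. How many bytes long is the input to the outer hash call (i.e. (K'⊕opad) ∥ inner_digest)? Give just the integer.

92

Key is 51 ≤ 64 bytes, zero-padded: |K'| = 64.
Outer input = (K'⊕opad) ∥ H(inner) → 64 + 28 = 92 bytes.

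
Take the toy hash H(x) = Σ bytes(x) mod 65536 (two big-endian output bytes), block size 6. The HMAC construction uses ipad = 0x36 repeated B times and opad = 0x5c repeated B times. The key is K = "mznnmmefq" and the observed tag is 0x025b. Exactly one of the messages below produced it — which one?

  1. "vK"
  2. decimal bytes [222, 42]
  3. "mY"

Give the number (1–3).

2

Key "mznnmmefq" = 6d 7a 6e 6e 6d 6d 65 66 71 is 9 bytes > B = 6, so hash it first: H(key) = 03 d9, then zero-pad to 6 bytes: K' = 03 d9 00 00 00 00.
K' ⊕ ipad = 35 ef 36 36 36 36; K' ⊕ opad = 5f 85 5c 5c 5c 5c.
m1: inner = H(35 ef 36 36 36 36 76 4b) = 02 bd; tag = H(5f 85 5c 5c 5c 5c 02 bd) = 0313
m2: inner = H(35 ef 36 36 36 36 de 2a) = 03 04; tag = H(5f 85 5c 5c 5c 5c 03 04) = 025b ← matches
m3: inner = H(35 ef 36 36 36 36 6d 59) = 02 c2; tag = H(5f 85 5c 5c 5c 5c 02 c2) = 0318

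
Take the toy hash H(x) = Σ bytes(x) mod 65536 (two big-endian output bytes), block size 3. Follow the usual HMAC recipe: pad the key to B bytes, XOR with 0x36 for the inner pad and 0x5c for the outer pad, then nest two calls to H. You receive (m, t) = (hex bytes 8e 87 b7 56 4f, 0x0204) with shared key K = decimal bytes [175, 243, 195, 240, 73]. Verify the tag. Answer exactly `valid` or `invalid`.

valid

Key decimal bytes [175, 243, 195, 240, 73] = af f3 c3 f0 49 is 5 bytes > B = 3, so hash it first: H(key) = 03 9e, then zero-pad to 3 bytes: K' = 03 9e 00.
K' ⊕ ipad = 35 a8 36; K' ⊕ opad = 5f c2 5c.
Inner hash: sum = 53+168+54+142+135+183+86+79 = 900 → 03 84.
Outer hash (recomputed tag): sum = 95+194+92+3+132 = 516 → 02 04.
Recomputed tag = 0204; claimed = 0204 → match.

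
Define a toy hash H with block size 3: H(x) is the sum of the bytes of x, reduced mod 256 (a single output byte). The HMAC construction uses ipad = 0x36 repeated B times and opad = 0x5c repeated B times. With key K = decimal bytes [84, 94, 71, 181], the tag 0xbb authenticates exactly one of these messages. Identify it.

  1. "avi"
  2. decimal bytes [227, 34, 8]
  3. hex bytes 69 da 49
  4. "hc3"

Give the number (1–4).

Key decimal bytes [84, 94, 71, 181] = 54 5e 47 b5 is 4 bytes > B = 3, so hash it first: H(key) = ae, then zero-pad to 3 bytes: K' = ae 00 00.
K' ⊕ ipad = 98 36 36; K' ⊕ opad = f2 5c 5c.
m1: inner = H(98 36 36 61 76 69) = 44; tag = H(f2 5c 5c 44) = ee
m2: inner = H(98 36 36 e3 22 08) = 11; tag = H(f2 5c 5c 11) = bb ← matches
m3: inner = H(98 36 36 69 da 49) = 90; tag = H(f2 5c 5c 90) = 3a
m4: inner = H(98 36 36 68 63 33) = 02; tag = H(f2 5c 5c 02) = ac

2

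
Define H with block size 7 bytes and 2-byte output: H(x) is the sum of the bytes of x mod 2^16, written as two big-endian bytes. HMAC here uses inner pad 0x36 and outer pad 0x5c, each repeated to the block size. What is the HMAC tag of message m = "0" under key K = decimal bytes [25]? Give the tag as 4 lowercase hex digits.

Key decimal bytes [25] = 19 is 1 byte ≤ B = 7; zero-pad to 7 bytes: K' = 19 00 00 00 00 00 00.
K' ⊕ ipad = 2f 36 36 36 36 36 36.  K' ⊕ opad = 45 5c 5c 5c 5c 5c 5c.
Inner input = (K'⊕ipad) ∥ m = 2f 36 36 36 36 36 36 ∥ 30.
Inner hash: sum = 47+54+54+54+54+54+54+48 = 419 → 01 a3.
Outer input = (K'⊕opad) ∥ inner = 45 5c 5c 5c 5c 5c 5c ∥ 01 a3.
Outer hash (tag): sum = 69+92+92+92+92+92+92+1+163 = 785 → 03 11.

0311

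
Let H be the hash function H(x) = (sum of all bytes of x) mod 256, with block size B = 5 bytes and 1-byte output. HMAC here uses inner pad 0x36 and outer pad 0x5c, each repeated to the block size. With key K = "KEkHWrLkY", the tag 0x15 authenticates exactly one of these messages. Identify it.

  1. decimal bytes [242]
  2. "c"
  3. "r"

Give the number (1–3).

Key "KEkHWrLkY" = 4b 45 6b 48 57 72 4c 6b 59 is 9 bytes > B = 5, so hash it first: H(key) = 1c, then zero-pad to 5 bytes: K' = 1c 00 00 00 00.
K' ⊕ ipad = 2a 36 36 36 36; K' ⊕ opad = 40 5c 5c 5c 5c.
m1: inner = H(2a 36 36 36 36 f2) = f4; tag = H(40 5c 5c 5c 5c f4) = a4
m2: inner = H(2a 36 36 36 36 63) = 65; tag = H(40 5c 5c 5c 5c 65) = 15 ← matches
m3: inner = H(2a 36 36 36 36 72) = 74; tag = H(40 5c 5c 5c 5c 74) = 24

2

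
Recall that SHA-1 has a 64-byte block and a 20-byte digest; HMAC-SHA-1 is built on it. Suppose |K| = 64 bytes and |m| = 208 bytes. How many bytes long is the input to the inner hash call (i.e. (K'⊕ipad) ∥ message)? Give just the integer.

272

Key is 64 ≤ 64 bytes, zero-padded: |K'| = 64.
Inner input = (K'⊕ipad) ∥ m → 64 + 208 = 272 bytes.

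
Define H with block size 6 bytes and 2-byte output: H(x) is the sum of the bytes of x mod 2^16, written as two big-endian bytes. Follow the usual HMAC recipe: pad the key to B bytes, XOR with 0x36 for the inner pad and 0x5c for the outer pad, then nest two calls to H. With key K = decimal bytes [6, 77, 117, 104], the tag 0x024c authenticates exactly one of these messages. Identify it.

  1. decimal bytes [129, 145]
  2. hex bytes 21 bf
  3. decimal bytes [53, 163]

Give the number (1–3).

1

Key decimal bytes [6, 77, 117, 104] = 06 4d 75 68 is 4 bytes ≤ B = 6; zero-pad to 6 bytes: K' = 06 4d 75 68 00 00.
K' ⊕ ipad = 30 7b 43 5e 36 36; K' ⊕ opad = 5a 11 29 34 5c 5c.
m1: inner = H(30 7b 43 5e 36 36 81 91) = 02 ca; tag = H(5a 11 29 34 5c 5c 02 ca) = 024c ← matches
m2: inner = H(30 7b 43 5e 36 36 21 bf) = 02 98; tag = H(5a 11 29 34 5c 5c 02 98) = 021a
m3: inner = H(30 7b 43 5e 36 36 35 a3) = 02 90; tag = H(5a 11 29 34 5c 5c 02 90) = 0212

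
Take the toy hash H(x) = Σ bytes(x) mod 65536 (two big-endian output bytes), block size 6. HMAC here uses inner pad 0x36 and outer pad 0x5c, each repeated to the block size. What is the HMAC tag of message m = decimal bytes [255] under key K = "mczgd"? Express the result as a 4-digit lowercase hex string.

Key "mczgd" = 6d 63 7a 67 64 is 5 bytes ≤ B = 6; zero-pad to 6 bytes: K' = 6d 63 7a 67 64 00.
K' ⊕ ipad = 5b 55 4c 51 52 36.  K' ⊕ opad = 31 3f 26 3b 38 5c.
Inner input = (K'⊕ipad) ∥ m = 5b 55 4c 51 52 36 ∥ ff.
Inner hash: sum = 91+85+76+81+82+54+255 = 724 → 02 d4.
Outer input = (K'⊕opad) ∥ inner = 31 3f 26 3b 38 5c ∥ 02 d4.
Outer hash (tag): sum = 49+63+38+59+56+92+2+212 = 571 → 02 3b.

023b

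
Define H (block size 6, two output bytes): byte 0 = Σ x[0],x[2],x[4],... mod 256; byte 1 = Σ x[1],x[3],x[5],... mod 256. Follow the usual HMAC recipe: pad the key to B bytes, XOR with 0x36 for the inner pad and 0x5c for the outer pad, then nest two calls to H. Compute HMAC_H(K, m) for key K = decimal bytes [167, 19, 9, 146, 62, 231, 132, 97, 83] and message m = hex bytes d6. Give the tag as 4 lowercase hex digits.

Key decimal bytes [167, 19, 9, 146, 62, 231, 132, 97, 83] = a7 13 09 92 3e e7 84 61 53 is 9 bytes > B = 6, so hash it first: H(key) = c5 ed, then zero-pad to 6 bytes: K' = c5 ed 00 00 00 00.
K' ⊕ ipad = f3 db 36 36 36 36.  K' ⊕ opad = 99 b1 5c 5c 5c 5c.
Inner input = (K'⊕ipad) ∥ m = f3 db 36 36 36 36 ∥ d6.
Inner hash: even-index sum = 565 mod 256 = 53; odd-index sum = 327 mod 256 = 71 → 35 47.
Outer input = (K'⊕opad) ∥ inner = 99 b1 5c 5c 5c 5c ∥ 35 47.
Outer hash (tag): even-index sum = 390 mod 256 = 134; odd-index sum = 432 mod 256 = 176 → 86 b0.

86b0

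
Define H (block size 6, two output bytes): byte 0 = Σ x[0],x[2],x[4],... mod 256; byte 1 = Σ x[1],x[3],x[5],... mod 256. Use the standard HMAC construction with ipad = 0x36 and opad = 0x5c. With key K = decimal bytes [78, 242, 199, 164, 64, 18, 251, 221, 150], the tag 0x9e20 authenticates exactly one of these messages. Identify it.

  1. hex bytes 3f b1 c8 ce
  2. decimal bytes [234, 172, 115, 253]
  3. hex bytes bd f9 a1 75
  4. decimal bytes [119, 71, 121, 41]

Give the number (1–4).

Key decimal bytes [78, 242, 199, 164, 64, 18, 251, 221, 150] = 4e f2 c7 a4 40 12 fb dd 96 is 9 bytes > B = 6, so hash it first: H(key) = e6 85, then zero-pad to 6 bytes: K' = e6 85 00 00 00 00.
K' ⊕ ipad = d0 b3 36 36 36 36; K' ⊕ opad = ba d9 5c 5c 5c 5c.
m1: inner = H(d0 b3 36 36 36 36 3f b1 c8 ce) = 43 9e; tag = H(ba d9 5c 5c 5c 5c 43 9e) = b52f
m2: inner = H(d0 b3 36 36 36 36 ea ac 73 fd) = 99 c8; tag = H(ba d9 5c 5c 5c 5c 99 c8) = 0b59
m3: inner = H(d0 b3 36 36 36 36 bd f9 a1 75) = 9a 8d; tag = H(ba d9 5c 5c 5c 5c 9a 8d) = 0c1e
m4: inner = H(d0 b3 36 36 36 36 77 47 79 29) = 2c 8f; tag = H(ba d9 5c 5c 5c 5c 2c 8f) = 9e20 ← matches

4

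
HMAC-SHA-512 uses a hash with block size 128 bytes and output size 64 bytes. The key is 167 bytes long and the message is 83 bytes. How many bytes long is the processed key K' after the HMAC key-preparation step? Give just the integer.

Key is 167 > 128 bytes, so it is hashed to 64 bytes then zero-padded to 128: |K'| = 128.

128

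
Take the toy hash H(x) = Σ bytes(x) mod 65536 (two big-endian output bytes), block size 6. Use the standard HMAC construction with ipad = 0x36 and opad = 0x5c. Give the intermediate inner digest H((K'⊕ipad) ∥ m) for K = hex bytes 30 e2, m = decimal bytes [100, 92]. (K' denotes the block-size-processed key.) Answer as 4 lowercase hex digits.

0272

Key hex bytes 30 e2 is 2 bytes ≤ B = 6; zero-pad to 6 bytes: K' = 30 e2 00 00 00 00.
K' ⊕ ipad = 06 d4 36 36 36 36.
Inner input = 06 d4 36 36 36 36 ∥ 64 5c.
Inner hash: sum = 6+212+54+54+54+54+100+92 = 626 → 02 72.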